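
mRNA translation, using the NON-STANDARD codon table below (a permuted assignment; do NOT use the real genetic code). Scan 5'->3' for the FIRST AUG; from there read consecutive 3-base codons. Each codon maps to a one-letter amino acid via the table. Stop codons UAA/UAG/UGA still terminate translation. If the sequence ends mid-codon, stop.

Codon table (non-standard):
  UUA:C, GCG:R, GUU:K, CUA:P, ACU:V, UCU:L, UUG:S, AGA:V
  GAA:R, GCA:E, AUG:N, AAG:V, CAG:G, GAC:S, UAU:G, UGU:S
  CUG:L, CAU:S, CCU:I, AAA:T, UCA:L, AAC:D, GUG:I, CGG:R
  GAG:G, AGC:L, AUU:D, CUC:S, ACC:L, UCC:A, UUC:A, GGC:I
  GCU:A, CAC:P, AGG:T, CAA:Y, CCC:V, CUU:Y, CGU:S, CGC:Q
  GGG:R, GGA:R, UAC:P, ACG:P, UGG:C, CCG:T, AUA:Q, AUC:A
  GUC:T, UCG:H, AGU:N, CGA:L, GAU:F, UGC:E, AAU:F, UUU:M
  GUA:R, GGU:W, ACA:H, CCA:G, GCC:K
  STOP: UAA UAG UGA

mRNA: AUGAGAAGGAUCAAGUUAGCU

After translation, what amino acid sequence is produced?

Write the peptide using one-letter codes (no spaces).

Answer: NVTAVCA

Derivation:
start AUG at pos 0
pos 0: AUG -> N; peptide=N
pos 3: AGA -> V; peptide=NV
pos 6: AGG -> T; peptide=NVT
pos 9: AUC -> A; peptide=NVTA
pos 12: AAG -> V; peptide=NVTAV
pos 15: UUA -> C; peptide=NVTAVC
pos 18: GCU -> A; peptide=NVTAVCA
pos 21: only 0 nt remain (<3), stop (end of mRNA)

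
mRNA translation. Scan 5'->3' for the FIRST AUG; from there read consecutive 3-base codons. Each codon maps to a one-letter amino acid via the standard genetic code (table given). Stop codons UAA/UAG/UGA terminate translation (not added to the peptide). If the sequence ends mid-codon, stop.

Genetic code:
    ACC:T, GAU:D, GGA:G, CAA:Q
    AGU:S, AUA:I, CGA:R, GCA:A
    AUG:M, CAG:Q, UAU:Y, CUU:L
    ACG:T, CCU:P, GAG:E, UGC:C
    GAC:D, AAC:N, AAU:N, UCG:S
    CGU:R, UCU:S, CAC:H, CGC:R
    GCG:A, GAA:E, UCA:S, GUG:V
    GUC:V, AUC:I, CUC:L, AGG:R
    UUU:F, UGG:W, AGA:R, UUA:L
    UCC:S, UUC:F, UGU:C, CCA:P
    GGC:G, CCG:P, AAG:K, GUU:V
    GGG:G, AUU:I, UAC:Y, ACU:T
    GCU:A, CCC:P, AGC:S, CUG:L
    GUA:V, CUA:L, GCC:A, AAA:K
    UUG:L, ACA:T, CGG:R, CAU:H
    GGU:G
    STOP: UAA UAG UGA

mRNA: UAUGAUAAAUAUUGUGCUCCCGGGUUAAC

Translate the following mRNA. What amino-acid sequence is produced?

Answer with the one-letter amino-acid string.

start AUG at pos 1
pos 1: AUG -> M; peptide=M
pos 4: AUA -> I; peptide=MI
pos 7: AAU -> N; peptide=MIN
pos 10: AUU -> I; peptide=MINI
pos 13: GUG -> V; peptide=MINIV
pos 16: CUC -> L; peptide=MINIVL
pos 19: CCG -> P; peptide=MINIVLP
pos 22: GGU -> G; peptide=MINIVLPG
pos 25: UAA -> STOP

Answer: MINIVLPG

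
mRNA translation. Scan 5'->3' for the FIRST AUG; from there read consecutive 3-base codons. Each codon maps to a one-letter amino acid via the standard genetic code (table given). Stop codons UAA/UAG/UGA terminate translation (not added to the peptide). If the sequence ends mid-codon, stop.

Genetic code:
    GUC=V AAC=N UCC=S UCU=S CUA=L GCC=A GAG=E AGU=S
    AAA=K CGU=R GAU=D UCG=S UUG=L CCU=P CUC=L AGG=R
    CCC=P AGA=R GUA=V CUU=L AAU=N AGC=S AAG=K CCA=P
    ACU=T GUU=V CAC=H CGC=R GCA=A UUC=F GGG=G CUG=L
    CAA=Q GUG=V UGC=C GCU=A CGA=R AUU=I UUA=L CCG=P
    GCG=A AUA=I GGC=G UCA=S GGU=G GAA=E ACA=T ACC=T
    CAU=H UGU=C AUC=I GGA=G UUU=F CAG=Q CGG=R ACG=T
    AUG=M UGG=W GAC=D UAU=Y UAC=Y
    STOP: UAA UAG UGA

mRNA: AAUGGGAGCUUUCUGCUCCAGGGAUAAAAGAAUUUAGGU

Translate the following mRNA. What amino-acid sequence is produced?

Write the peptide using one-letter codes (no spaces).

Answer: MGAFCSRDKRI

Derivation:
start AUG at pos 1
pos 1: AUG -> M; peptide=M
pos 4: GGA -> G; peptide=MG
pos 7: GCU -> A; peptide=MGA
pos 10: UUC -> F; peptide=MGAF
pos 13: UGC -> C; peptide=MGAFC
pos 16: UCC -> S; peptide=MGAFCS
pos 19: AGG -> R; peptide=MGAFCSR
pos 22: GAU -> D; peptide=MGAFCSRD
pos 25: AAA -> K; peptide=MGAFCSRDK
pos 28: AGA -> R; peptide=MGAFCSRDKR
pos 31: AUU -> I; peptide=MGAFCSRDKRI
pos 34: UAG -> STOP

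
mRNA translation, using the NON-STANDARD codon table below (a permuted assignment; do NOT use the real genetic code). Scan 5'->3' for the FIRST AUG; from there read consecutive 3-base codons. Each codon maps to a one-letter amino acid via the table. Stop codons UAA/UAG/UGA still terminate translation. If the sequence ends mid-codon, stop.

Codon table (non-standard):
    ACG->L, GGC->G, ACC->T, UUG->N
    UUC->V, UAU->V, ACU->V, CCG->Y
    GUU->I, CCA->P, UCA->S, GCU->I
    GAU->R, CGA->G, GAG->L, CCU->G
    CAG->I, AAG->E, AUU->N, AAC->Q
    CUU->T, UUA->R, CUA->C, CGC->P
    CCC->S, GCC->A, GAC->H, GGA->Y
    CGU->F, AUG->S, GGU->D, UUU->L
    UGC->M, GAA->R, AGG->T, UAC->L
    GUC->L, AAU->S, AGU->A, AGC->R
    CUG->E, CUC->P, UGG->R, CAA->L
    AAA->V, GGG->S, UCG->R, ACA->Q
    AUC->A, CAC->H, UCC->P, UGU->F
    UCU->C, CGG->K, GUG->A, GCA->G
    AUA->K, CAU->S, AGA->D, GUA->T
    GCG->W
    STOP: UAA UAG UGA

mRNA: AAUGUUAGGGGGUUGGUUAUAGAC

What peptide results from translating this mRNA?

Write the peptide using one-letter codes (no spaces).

Answer: SRSDRR

Derivation:
start AUG at pos 1
pos 1: AUG -> S; peptide=S
pos 4: UUA -> R; peptide=SR
pos 7: GGG -> S; peptide=SRS
pos 10: GGU -> D; peptide=SRSD
pos 13: UGG -> R; peptide=SRSDR
pos 16: UUA -> R; peptide=SRSDRR
pos 19: UAG -> STOP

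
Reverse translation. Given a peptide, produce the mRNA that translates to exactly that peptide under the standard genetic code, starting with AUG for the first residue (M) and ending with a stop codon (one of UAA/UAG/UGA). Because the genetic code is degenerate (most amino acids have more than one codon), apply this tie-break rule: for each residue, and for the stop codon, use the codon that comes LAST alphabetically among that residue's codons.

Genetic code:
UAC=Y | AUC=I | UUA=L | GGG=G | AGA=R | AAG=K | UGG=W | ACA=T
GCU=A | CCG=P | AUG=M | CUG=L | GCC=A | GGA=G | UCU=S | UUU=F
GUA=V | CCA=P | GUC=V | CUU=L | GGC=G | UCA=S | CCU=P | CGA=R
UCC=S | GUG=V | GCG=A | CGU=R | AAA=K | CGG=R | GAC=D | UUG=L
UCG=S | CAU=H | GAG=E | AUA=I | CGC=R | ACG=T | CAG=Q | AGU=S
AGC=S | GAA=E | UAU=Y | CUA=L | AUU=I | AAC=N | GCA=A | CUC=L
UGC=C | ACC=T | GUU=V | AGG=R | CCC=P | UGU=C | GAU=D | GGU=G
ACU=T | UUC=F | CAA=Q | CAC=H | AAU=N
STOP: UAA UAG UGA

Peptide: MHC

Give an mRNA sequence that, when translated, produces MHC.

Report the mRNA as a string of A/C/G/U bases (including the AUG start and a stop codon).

residue 1: M -> AUG (start codon)
residue 2: H codons sorted = CAC,CAU -> pick last = CAU
residue 3: C codons sorted = UGC,UGU -> pick last = UGU
terminator: stop codons sorted = UAA,UAG,UGA -> pick last = UGA

Answer: mRNA: AUGCAUUGUUGA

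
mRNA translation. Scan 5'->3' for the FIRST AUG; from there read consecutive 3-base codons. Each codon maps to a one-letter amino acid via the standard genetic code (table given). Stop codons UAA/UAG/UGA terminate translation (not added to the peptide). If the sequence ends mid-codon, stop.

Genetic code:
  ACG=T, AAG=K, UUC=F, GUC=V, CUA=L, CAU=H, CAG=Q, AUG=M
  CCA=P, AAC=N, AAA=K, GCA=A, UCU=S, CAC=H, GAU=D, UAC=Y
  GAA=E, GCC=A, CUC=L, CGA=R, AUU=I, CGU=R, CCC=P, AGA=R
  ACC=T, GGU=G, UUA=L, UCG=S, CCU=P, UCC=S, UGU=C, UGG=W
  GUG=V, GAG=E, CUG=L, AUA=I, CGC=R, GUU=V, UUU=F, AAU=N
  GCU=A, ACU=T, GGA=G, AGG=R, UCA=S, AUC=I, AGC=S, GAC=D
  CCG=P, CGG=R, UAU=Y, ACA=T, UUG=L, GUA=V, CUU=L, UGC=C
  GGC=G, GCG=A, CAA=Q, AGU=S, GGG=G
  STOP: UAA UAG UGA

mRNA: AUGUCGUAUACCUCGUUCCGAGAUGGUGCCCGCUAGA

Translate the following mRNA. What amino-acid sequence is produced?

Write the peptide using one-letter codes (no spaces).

Answer: MSYTSFRDGAR

Derivation:
start AUG at pos 0
pos 0: AUG -> M; peptide=M
pos 3: UCG -> S; peptide=MS
pos 6: UAU -> Y; peptide=MSY
pos 9: ACC -> T; peptide=MSYT
pos 12: UCG -> S; peptide=MSYTS
pos 15: UUC -> F; peptide=MSYTSF
pos 18: CGA -> R; peptide=MSYTSFR
pos 21: GAU -> D; peptide=MSYTSFRD
pos 24: GGU -> G; peptide=MSYTSFRDG
pos 27: GCC -> A; peptide=MSYTSFRDGA
pos 30: CGC -> R; peptide=MSYTSFRDGAR
pos 33: UAG -> STOP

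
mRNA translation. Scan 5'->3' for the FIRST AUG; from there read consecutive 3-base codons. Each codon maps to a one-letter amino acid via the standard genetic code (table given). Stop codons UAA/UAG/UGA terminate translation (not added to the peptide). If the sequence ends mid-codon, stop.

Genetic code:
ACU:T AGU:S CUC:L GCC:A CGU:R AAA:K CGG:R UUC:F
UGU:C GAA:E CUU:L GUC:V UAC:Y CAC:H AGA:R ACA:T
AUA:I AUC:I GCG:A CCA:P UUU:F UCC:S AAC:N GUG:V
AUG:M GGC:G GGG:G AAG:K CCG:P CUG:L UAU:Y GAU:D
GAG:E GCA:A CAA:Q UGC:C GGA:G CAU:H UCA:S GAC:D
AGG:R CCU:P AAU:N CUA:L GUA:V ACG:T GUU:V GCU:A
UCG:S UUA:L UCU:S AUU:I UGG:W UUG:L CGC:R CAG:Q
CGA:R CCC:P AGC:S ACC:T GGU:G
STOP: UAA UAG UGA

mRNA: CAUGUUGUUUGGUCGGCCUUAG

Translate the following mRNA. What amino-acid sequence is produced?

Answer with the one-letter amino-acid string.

Answer: MLFGRP

Derivation:
start AUG at pos 1
pos 1: AUG -> M; peptide=M
pos 4: UUG -> L; peptide=ML
pos 7: UUU -> F; peptide=MLF
pos 10: GGU -> G; peptide=MLFG
pos 13: CGG -> R; peptide=MLFGR
pos 16: CCU -> P; peptide=MLFGRP
pos 19: UAG -> STOP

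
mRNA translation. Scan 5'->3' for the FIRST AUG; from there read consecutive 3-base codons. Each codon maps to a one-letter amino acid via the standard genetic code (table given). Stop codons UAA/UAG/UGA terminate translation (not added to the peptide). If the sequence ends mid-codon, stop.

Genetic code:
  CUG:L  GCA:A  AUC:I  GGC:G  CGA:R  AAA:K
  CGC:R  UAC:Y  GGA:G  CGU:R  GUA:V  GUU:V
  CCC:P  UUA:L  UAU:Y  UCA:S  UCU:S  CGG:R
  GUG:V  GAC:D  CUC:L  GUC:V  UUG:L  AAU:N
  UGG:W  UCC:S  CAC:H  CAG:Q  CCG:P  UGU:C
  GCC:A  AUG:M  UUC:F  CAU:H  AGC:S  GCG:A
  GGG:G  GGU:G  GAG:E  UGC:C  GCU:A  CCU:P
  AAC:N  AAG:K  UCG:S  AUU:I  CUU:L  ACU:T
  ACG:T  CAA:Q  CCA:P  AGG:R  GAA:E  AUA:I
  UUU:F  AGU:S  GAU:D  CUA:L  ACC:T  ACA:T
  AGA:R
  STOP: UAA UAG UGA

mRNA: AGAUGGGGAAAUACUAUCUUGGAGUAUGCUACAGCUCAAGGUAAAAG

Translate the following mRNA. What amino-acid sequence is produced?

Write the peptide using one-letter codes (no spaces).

Answer: MGKYYLGVCYSSR

Derivation:
start AUG at pos 2
pos 2: AUG -> M; peptide=M
pos 5: GGG -> G; peptide=MG
pos 8: AAA -> K; peptide=MGK
pos 11: UAC -> Y; peptide=MGKY
pos 14: UAU -> Y; peptide=MGKYY
pos 17: CUU -> L; peptide=MGKYYL
pos 20: GGA -> G; peptide=MGKYYLG
pos 23: GUA -> V; peptide=MGKYYLGV
pos 26: UGC -> C; peptide=MGKYYLGVC
pos 29: UAC -> Y; peptide=MGKYYLGVCY
pos 32: AGC -> S; peptide=MGKYYLGVCYS
pos 35: UCA -> S; peptide=MGKYYLGVCYSS
pos 38: AGG -> R; peptide=MGKYYLGVCYSSR
pos 41: UAA -> STOP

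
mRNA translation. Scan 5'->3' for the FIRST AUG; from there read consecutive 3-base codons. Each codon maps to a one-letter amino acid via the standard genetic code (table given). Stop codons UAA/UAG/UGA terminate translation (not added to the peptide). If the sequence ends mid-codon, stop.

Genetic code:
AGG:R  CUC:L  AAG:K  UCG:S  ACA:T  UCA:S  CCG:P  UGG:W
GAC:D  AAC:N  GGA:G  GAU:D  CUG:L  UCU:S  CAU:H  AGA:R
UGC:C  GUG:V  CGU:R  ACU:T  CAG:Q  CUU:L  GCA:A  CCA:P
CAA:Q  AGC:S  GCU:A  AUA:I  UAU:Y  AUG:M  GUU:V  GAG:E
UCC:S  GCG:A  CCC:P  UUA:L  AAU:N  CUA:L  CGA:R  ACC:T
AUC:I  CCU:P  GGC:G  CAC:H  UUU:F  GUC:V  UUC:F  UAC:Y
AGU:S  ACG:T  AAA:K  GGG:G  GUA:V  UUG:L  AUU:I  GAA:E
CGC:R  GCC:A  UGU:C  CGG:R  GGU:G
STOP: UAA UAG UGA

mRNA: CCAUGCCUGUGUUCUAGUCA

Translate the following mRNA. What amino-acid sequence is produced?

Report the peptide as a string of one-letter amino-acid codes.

Answer: MPVF

Derivation:
start AUG at pos 2
pos 2: AUG -> M; peptide=M
pos 5: CCU -> P; peptide=MP
pos 8: GUG -> V; peptide=MPV
pos 11: UUC -> F; peptide=MPVF
pos 14: UAG -> STOP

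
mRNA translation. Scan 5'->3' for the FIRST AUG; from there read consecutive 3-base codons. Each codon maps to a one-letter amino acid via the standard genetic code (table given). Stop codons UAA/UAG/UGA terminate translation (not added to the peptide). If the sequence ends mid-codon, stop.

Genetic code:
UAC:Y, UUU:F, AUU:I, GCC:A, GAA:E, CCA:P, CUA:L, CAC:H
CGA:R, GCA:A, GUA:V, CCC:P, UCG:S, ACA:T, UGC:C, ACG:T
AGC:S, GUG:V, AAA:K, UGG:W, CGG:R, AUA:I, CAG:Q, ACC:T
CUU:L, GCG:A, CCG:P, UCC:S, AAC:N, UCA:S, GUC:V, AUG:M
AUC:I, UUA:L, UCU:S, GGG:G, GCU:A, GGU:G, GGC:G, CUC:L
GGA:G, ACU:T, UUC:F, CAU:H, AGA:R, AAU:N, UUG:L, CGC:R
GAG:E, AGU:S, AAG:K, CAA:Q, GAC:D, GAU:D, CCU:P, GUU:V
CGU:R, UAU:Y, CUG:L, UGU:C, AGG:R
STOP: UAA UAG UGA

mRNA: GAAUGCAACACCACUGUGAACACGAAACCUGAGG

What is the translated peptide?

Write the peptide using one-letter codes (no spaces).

Answer: MQHHCEHET

Derivation:
start AUG at pos 2
pos 2: AUG -> M; peptide=M
pos 5: CAA -> Q; peptide=MQ
pos 8: CAC -> H; peptide=MQH
pos 11: CAC -> H; peptide=MQHH
pos 14: UGU -> C; peptide=MQHHC
pos 17: GAA -> E; peptide=MQHHCE
pos 20: CAC -> H; peptide=MQHHCEH
pos 23: GAA -> E; peptide=MQHHCEHE
pos 26: ACC -> T; peptide=MQHHCEHET
pos 29: UGA -> STOP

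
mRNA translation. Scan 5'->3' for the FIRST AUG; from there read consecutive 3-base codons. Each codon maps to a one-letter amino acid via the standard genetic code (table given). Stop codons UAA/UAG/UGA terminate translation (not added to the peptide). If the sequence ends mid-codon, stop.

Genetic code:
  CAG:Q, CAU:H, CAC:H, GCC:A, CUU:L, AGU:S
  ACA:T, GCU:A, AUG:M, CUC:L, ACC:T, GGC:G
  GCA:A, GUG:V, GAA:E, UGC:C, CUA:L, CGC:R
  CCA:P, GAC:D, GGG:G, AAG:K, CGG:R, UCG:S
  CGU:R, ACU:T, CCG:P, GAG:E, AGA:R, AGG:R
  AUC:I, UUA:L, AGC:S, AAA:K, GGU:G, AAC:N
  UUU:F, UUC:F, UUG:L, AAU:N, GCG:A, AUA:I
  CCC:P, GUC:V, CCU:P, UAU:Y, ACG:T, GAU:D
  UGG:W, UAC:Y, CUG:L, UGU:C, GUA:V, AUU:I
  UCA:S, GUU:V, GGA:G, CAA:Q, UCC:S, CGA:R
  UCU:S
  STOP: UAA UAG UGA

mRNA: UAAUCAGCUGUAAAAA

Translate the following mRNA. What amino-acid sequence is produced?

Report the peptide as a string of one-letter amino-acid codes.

Answer: (empty: no AUG start codon)

Derivation:
no AUG start codon found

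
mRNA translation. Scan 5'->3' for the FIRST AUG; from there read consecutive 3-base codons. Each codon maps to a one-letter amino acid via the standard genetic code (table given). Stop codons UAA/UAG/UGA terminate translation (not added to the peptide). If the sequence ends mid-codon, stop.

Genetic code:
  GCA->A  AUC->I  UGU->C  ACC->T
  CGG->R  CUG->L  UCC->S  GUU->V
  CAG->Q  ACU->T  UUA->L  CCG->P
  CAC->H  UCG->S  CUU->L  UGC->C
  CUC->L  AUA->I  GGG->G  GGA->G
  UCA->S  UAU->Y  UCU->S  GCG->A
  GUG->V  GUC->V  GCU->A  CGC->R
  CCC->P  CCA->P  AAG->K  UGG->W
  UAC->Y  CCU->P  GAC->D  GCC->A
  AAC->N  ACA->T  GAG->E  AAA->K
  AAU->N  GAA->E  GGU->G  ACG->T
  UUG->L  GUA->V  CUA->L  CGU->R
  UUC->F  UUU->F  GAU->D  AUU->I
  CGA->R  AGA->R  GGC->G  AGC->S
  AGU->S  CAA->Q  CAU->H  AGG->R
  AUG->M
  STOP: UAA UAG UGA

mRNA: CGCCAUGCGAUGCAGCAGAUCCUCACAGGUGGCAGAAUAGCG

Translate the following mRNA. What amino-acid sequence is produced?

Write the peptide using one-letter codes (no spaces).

start AUG at pos 4
pos 4: AUG -> M; peptide=M
pos 7: CGA -> R; peptide=MR
pos 10: UGC -> C; peptide=MRC
pos 13: AGC -> S; peptide=MRCS
pos 16: AGA -> R; peptide=MRCSR
pos 19: UCC -> S; peptide=MRCSRS
pos 22: UCA -> S; peptide=MRCSRSS
pos 25: CAG -> Q; peptide=MRCSRSSQ
pos 28: GUG -> V; peptide=MRCSRSSQV
pos 31: GCA -> A; peptide=MRCSRSSQVA
pos 34: GAA -> E; peptide=MRCSRSSQVAE
pos 37: UAG -> STOP

Answer: MRCSRSSQVAE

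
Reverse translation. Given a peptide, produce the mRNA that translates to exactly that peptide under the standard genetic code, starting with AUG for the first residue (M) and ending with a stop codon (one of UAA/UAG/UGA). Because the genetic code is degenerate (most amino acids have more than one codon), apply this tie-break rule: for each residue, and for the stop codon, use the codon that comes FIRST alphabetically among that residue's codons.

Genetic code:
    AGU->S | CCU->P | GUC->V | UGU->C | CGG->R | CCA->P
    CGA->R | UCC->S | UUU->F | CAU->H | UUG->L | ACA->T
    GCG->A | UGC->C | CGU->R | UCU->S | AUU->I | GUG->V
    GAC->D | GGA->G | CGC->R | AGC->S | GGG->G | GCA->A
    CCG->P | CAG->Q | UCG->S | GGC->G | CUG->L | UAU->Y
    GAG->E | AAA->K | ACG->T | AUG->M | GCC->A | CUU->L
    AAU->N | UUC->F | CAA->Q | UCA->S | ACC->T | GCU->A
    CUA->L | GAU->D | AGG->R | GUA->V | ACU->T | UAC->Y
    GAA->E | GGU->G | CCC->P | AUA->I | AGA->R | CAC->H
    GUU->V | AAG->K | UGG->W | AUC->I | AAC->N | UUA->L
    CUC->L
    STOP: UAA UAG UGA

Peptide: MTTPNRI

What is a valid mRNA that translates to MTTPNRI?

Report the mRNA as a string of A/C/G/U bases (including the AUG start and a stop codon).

Answer: mRNA: AUGACAACACCAAACAGAAUAUAA

Derivation:
residue 1: M -> AUG (start codon)
residue 2: T codons sorted = ACA,ACC,ACG,ACU -> pick first = ACA
residue 3: T codons sorted = ACA,ACC,ACG,ACU -> pick first = ACA
residue 4: P codons sorted = CCA,CCC,CCG,CCU -> pick first = CCA
residue 5: N codons sorted = AAC,AAU -> pick first = AAC
residue 6: R codons sorted = AGA,AGG,CGA,CGC,CGG,CGU -> pick first = AGA
residue 7: I codons sorted = AUA,AUC,AUU -> pick first = AUA
terminator: stop codons sorted = UAA,UAG,UGA -> pick first = UAA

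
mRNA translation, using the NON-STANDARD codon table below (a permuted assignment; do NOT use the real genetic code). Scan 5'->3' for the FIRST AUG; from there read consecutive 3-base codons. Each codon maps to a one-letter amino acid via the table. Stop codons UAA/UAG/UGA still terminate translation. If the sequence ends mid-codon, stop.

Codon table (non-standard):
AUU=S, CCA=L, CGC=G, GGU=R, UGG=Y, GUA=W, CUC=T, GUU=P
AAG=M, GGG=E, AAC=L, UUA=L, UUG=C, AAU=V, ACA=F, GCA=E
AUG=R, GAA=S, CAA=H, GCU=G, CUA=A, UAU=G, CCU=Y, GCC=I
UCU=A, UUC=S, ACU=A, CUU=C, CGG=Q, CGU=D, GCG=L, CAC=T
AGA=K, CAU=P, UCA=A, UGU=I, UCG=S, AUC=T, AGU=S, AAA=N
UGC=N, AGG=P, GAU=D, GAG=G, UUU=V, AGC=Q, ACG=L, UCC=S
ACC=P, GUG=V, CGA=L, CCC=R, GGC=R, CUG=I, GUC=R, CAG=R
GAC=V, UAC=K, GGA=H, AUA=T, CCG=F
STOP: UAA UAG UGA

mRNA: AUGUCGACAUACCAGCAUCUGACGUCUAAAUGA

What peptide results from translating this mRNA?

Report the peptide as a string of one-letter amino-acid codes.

start AUG at pos 0
pos 0: AUG -> R; peptide=R
pos 3: UCG -> S; peptide=RS
pos 6: ACA -> F; peptide=RSF
pos 9: UAC -> K; peptide=RSFK
pos 12: CAG -> R; peptide=RSFKR
pos 15: CAU -> P; peptide=RSFKRP
pos 18: CUG -> I; peptide=RSFKRPI
pos 21: ACG -> L; peptide=RSFKRPIL
pos 24: UCU -> A; peptide=RSFKRPILA
pos 27: AAA -> N; peptide=RSFKRPILAN
pos 30: UGA -> STOP

Answer: RSFKRPILAN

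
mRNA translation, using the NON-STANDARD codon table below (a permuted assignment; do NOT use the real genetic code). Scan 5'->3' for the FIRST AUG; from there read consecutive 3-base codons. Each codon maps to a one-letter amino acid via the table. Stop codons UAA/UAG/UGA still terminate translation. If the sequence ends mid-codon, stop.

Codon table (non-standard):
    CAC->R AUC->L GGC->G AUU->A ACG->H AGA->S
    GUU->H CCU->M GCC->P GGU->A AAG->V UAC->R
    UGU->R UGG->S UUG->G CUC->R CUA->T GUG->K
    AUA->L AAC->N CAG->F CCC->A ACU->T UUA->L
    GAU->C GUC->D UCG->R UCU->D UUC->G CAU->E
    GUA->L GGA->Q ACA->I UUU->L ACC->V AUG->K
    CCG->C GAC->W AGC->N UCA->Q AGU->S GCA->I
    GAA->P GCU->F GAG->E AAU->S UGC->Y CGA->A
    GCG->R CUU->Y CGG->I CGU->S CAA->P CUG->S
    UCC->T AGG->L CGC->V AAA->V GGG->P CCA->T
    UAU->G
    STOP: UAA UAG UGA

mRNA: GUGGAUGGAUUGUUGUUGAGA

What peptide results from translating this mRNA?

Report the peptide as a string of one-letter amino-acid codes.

start AUG at pos 4
pos 4: AUG -> K; peptide=K
pos 7: GAU -> C; peptide=KC
pos 10: UGU -> R; peptide=KCR
pos 13: UGU -> R; peptide=KCRR
pos 16: UGA -> STOP

Answer: KCRR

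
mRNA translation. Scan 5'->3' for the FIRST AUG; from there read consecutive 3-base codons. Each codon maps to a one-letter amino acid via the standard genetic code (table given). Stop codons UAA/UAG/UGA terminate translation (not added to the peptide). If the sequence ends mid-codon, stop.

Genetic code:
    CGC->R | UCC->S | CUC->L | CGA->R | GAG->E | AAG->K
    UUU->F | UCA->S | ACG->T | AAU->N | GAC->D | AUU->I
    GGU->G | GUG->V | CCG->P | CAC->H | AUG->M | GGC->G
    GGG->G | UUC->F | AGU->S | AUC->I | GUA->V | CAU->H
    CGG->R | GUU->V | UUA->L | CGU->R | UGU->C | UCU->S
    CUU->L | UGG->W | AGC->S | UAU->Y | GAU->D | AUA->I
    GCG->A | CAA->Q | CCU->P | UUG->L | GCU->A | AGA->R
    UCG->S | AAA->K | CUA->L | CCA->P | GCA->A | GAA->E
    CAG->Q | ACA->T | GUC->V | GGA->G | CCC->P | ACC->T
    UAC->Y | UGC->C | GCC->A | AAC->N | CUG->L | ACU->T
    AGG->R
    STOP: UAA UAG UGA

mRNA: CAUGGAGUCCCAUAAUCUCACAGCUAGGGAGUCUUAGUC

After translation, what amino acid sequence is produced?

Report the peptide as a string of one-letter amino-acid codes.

Answer: MESHNLTARES

Derivation:
start AUG at pos 1
pos 1: AUG -> M; peptide=M
pos 4: GAG -> E; peptide=ME
pos 7: UCC -> S; peptide=MES
pos 10: CAU -> H; peptide=MESH
pos 13: AAU -> N; peptide=MESHN
pos 16: CUC -> L; peptide=MESHNL
pos 19: ACA -> T; peptide=MESHNLT
pos 22: GCU -> A; peptide=MESHNLTA
pos 25: AGG -> R; peptide=MESHNLTAR
pos 28: GAG -> E; peptide=MESHNLTARE
pos 31: UCU -> S; peptide=MESHNLTARES
pos 34: UAG -> STOP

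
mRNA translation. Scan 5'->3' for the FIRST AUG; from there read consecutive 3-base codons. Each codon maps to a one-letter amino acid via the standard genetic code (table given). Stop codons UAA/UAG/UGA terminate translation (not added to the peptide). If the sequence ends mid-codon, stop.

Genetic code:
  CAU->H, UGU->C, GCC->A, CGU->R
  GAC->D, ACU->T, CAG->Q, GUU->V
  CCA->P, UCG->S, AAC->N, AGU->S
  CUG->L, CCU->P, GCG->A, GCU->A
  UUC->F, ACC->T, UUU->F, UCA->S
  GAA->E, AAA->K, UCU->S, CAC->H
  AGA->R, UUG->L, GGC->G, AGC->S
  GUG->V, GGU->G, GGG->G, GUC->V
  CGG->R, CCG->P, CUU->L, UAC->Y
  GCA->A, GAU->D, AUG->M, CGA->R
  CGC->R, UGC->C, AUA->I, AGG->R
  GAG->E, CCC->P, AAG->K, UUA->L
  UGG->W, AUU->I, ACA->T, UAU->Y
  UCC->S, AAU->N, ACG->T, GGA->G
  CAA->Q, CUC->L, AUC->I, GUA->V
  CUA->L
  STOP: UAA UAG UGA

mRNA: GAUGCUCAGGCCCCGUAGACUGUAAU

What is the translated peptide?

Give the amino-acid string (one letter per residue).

start AUG at pos 1
pos 1: AUG -> M; peptide=M
pos 4: CUC -> L; peptide=ML
pos 7: AGG -> R; peptide=MLR
pos 10: CCC -> P; peptide=MLRP
pos 13: CGU -> R; peptide=MLRPR
pos 16: AGA -> R; peptide=MLRPRR
pos 19: CUG -> L; peptide=MLRPRRL
pos 22: UAA -> STOP

Answer: MLRPRRL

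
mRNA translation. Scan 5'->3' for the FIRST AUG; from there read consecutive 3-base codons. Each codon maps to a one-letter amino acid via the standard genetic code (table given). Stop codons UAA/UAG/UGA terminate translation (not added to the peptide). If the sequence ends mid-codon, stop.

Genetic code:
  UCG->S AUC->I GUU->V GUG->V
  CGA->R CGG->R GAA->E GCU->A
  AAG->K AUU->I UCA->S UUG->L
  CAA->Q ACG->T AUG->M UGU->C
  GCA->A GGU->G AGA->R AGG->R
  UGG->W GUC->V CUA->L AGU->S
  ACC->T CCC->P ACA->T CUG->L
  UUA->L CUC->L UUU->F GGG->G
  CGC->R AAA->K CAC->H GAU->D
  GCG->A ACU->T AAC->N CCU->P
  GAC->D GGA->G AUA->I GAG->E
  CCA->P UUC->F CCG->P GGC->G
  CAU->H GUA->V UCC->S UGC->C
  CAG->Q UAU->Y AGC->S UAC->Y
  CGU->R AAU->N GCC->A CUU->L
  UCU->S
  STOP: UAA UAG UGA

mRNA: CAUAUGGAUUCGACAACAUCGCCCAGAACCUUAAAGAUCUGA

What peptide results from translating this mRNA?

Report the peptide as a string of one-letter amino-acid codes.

start AUG at pos 3
pos 3: AUG -> M; peptide=M
pos 6: GAU -> D; peptide=MD
pos 9: UCG -> S; peptide=MDS
pos 12: ACA -> T; peptide=MDST
pos 15: ACA -> T; peptide=MDSTT
pos 18: UCG -> S; peptide=MDSTTS
pos 21: CCC -> P; peptide=MDSTTSP
pos 24: AGA -> R; peptide=MDSTTSPR
pos 27: ACC -> T; peptide=MDSTTSPRT
pos 30: UUA -> L; peptide=MDSTTSPRTL
pos 33: AAG -> K; peptide=MDSTTSPRTLK
pos 36: AUC -> I; peptide=MDSTTSPRTLKI
pos 39: UGA -> STOP

Answer: MDSTTSPRTLKI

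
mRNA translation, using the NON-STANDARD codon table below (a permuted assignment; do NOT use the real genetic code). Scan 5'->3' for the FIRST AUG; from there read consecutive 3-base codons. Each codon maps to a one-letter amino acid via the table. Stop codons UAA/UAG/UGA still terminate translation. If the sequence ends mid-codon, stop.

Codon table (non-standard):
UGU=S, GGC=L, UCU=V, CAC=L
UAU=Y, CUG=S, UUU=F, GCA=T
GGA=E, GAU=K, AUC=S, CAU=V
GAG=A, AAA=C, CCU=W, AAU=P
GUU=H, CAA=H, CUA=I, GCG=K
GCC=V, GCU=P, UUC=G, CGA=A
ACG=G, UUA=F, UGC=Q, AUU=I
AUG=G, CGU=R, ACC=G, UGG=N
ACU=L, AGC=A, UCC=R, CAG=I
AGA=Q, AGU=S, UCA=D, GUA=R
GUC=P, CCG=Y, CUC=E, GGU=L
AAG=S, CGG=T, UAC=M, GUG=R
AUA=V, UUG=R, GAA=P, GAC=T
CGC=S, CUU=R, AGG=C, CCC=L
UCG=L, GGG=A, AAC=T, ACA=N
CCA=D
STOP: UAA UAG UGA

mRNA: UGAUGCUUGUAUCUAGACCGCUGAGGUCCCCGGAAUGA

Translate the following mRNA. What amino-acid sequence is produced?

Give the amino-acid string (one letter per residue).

start AUG at pos 2
pos 2: AUG -> G; peptide=G
pos 5: CUU -> R; peptide=GR
pos 8: GUA -> R; peptide=GRR
pos 11: UCU -> V; peptide=GRRV
pos 14: AGA -> Q; peptide=GRRVQ
pos 17: CCG -> Y; peptide=GRRVQY
pos 20: CUG -> S; peptide=GRRVQYS
pos 23: AGG -> C; peptide=GRRVQYSC
pos 26: UCC -> R; peptide=GRRVQYSCR
pos 29: CCG -> Y; peptide=GRRVQYSCRY
pos 32: GAA -> P; peptide=GRRVQYSCRYP
pos 35: UGA -> STOP

Answer: GRRVQYSCRYP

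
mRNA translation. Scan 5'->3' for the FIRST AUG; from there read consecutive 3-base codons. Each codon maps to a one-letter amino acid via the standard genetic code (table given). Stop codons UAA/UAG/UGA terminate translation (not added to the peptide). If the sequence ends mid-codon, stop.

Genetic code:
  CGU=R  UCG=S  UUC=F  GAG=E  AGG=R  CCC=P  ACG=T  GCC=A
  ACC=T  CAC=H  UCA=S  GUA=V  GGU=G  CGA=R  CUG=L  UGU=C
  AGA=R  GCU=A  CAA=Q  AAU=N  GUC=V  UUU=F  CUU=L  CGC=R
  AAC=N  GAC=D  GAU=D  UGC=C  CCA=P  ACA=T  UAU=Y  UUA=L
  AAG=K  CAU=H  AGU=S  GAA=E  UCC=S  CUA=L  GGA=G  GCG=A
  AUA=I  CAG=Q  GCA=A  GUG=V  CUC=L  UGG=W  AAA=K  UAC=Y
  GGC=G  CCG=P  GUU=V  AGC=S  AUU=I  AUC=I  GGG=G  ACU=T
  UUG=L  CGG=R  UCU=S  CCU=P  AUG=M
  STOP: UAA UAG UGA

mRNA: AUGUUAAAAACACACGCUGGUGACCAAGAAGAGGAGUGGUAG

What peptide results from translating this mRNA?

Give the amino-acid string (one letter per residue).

start AUG at pos 0
pos 0: AUG -> M; peptide=M
pos 3: UUA -> L; peptide=ML
pos 6: AAA -> K; peptide=MLK
pos 9: ACA -> T; peptide=MLKT
pos 12: CAC -> H; peptide=MLKTH
pos 15: GCU -> A; peptide=MLKTHA
pos 18: GGU -> G; peptide=MLKTHAG
pos 21: GAC -> D; peptide=MLKTHAGD
pos 24: CAA -> Q; peptide=MLKTHAGDQ
pos 27: GAA -> E; peptide=MLKTHAGDQE
pos 30: GAG -> E; peptide=MLKTHAGDQEE
pos 33: GAG -> E; peptide=MLKTHAGDQEEE
pos 36: UGG -> W; peptide=MLKTHAGDQEEEW
pos 39: UAG -> STOP

Answer: MLKTHAGDQEEEW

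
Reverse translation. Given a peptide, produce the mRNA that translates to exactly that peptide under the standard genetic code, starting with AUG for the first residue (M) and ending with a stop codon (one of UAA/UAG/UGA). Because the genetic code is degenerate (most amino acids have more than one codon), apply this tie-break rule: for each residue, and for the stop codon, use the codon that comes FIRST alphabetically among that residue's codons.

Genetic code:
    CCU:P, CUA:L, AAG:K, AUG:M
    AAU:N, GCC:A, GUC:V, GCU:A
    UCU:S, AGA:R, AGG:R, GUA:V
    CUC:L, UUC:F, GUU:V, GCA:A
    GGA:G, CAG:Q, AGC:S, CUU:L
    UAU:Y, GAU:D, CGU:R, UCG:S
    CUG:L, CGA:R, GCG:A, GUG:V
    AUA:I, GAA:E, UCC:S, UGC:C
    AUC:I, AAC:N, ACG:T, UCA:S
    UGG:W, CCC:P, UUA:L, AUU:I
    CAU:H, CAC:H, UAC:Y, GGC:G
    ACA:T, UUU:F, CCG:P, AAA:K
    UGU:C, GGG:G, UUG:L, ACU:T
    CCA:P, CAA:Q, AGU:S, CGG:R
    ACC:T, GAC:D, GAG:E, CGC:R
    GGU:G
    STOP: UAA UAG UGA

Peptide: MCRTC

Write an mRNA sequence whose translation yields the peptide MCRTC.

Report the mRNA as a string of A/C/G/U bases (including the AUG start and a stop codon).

Answer: mRNA: AUGUGCAGAACAUGCUAA

Derivation:
residue 1: M -> AUG (start codon)
residue 2: C codons sorted = UGC,UGU -> pick first = UGC
residue 3: R codons sorted = AGA,AGG,CGA,CGC,CGG,CGU -> pick first = AGA
residue 4: T codons sorted = ACA,ACC,ACG,ACU -> pick first = ACA
residue 5: C codons sorted = UGC,UGU -> pick first = UGC
terminator: stop codons sorted = UAA,UAG,UGA -> pick first = UAA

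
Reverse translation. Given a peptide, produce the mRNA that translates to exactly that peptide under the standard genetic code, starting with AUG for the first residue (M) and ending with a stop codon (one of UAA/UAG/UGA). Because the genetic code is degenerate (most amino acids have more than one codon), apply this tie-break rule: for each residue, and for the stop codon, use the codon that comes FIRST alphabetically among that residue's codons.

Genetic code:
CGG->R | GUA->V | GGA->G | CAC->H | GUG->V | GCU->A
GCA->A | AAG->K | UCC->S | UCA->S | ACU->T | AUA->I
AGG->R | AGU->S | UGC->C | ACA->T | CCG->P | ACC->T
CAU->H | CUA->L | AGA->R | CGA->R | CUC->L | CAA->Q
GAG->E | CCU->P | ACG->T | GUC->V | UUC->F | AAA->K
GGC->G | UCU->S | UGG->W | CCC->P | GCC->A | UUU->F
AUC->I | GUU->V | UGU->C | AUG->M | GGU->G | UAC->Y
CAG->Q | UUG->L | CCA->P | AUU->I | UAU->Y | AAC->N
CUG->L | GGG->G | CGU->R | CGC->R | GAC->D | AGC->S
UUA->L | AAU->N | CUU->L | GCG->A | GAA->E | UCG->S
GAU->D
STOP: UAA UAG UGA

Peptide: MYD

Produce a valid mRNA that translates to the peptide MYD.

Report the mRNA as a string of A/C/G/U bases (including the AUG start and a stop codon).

Answer: mRNA: AUGUACGACUAA

Derivation:
residue 1: M -> AUG (start codon)
residue 2: Y codons sorted = UAC,UAU -> pick first = UAC
residue 3: D codons sorted = GAC,GAU -> pick first = GAC
terminator: stop codons sorted = UAA,UAG,UGA -> pick first = UAA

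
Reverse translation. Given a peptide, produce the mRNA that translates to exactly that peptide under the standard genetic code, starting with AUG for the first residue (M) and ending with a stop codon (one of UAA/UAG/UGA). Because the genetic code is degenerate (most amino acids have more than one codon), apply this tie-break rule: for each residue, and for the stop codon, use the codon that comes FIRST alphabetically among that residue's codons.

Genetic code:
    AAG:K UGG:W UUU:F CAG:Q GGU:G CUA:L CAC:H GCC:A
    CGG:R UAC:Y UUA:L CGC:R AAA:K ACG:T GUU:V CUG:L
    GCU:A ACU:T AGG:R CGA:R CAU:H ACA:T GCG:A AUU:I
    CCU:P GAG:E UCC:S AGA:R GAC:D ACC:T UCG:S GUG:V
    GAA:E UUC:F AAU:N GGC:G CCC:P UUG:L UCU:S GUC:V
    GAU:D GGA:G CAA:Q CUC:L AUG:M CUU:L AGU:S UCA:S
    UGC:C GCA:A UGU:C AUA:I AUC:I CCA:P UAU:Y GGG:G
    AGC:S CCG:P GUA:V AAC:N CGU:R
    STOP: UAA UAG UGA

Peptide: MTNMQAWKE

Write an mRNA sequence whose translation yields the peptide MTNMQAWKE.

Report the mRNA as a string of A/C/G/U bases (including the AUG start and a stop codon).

residue 1: M -> AUG (start codon)
residue 2: T codons sorted = ACA,ACC,ACG,ACU -> pick first = ACA
residue 3: N codons sorted = AAC,AAU -> pick first = AAC
residue 4: M -> AUG (only codon)
residue 5: Q codons sorted = CAA,CAG -> pick first = CAA
residue 6: A codons sorted = GCA,GCC,GCG,GCU -> pick first = GCA
residue 7: W -> UGG (only codon)
residue 8: K codons sorted = AAA,AAG -> pick first = AAA
residue 9: E codons sorted = GAA,GAG -> pick first = GAA
terminator: stop codons sorted = UAA,UAG,UGA -> pick first = UAA

Answer: mRNA: AUGACAAACAUGCAAGCAUGGAAAGAAUAA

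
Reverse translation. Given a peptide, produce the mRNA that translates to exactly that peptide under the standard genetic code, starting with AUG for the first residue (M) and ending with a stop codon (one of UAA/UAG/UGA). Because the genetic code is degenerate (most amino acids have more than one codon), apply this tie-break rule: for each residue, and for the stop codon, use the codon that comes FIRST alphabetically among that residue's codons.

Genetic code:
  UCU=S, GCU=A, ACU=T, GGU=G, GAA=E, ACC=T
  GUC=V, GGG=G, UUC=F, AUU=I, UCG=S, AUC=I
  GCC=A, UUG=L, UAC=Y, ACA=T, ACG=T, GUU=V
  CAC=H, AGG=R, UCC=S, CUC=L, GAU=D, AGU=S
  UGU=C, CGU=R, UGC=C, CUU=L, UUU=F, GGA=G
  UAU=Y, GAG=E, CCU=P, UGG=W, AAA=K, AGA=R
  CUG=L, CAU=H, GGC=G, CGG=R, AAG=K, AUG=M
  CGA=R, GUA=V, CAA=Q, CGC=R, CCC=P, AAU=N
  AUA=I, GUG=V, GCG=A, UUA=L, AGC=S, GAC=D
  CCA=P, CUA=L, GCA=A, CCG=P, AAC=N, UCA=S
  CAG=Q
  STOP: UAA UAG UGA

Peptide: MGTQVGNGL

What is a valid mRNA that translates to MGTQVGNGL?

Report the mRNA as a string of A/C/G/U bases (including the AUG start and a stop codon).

residue 1: M -> AUG (start codon)
residue 2: G codons sorted = GGA,GGC,GGG,GGU -> pick first = GGA
residue 3: T codons sorted = ACA,ACC,ACG,ACU -> pick first = ACA
residue 4: Q codons sorted = CAA,CAG -> pick first = CAA
residue 5: V codons sorted = GUA,GUC,GUG,GUU -> pick first = GUA
residue 6: G codons sorted = GGA,GGC,GGG,GGU -> pick first = GGA
residue 7: N codons sorted = AAC,AAU -> pick first = AAC
residue 8: G codons sorted = GGA,GGC,GGG,GGU -> pick first = GGA
residue 9: L codons sorted = CUA,CUC,CUG,CUU,UUA,UUG -> pick first = CUA
terminator: stop codons sorted = UAA,UAG,UGA -> pick first = UAA

Answer: mRNA: AUGGGAACACAAGUAGGAAACGGACUAUAA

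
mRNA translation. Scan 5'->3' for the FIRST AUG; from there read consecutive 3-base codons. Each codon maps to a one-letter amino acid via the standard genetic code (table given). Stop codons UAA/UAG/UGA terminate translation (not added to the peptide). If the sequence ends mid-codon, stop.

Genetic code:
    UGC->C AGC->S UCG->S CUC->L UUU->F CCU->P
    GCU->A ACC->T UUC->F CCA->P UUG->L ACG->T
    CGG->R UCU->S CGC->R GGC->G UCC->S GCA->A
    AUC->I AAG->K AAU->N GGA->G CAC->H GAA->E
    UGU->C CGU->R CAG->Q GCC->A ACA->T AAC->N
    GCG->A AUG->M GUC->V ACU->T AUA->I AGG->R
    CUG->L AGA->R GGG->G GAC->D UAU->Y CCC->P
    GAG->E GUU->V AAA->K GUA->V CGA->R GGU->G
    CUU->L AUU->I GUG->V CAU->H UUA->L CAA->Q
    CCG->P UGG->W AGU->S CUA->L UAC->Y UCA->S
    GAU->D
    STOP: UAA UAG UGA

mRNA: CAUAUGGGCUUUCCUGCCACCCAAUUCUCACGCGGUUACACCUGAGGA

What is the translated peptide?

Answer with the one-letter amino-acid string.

start AUG at pos 3
pos 3: AUG -> M; peptide=M
pos 6: GGC -> G; peptide=MG
pos 9: UUU -> F; peptide=MGF
pos 12: CCU -> P; peptide=MGFP
pos 15: GCC -> A; peptide=MGFPA
pos 18: ACC -> T; peptide=MGFPAT
pos 21: CAA -> Q; peptide=MGFPATQ
pos 24: UUC -> F; peptide=MGFPATQF
pos 27: UCA -> S; peptide=MGFPATQFS
pos 30: CGC -> R; peptide=MGFPATQFSR
pos 33: GGU -> G; peptide=MGFPATQFSRG
pos 36: UAC -> Y; peptide=MGFPATQFSRGY
pos 39: ACC -> T; peptide=MGFPATQFSRGYT
pos 42: UGA -> STOP

Answer: MGFPATQFSRGYT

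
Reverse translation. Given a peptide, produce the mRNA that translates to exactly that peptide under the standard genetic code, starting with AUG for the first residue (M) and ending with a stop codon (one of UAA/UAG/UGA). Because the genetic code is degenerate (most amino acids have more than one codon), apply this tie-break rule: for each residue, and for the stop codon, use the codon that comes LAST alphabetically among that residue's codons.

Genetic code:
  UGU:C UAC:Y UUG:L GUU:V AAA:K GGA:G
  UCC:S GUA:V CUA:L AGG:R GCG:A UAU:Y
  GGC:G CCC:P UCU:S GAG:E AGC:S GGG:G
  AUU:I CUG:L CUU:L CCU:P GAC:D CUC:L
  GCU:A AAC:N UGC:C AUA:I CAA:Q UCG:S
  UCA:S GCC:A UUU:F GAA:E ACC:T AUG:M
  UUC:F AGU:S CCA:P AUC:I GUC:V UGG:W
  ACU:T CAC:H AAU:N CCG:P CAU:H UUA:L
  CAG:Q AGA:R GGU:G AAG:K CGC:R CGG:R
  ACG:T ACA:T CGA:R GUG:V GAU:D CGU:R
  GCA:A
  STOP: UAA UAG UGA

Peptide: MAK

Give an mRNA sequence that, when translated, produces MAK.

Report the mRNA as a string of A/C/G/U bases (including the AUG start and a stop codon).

Answer: mRNA: AUGGCUAAGUGA

Derivation:
residue 1: M -> AUG (start codon)
residue 2: A codons sorted = GCA,GCC,GCG,GCU -> pick last = GCU
residue 3: K codons sorted = AAA,AAG -> pick last = AAG
terminator: stop codons sorted = UAA,UAG,UGA -> pick last = UGA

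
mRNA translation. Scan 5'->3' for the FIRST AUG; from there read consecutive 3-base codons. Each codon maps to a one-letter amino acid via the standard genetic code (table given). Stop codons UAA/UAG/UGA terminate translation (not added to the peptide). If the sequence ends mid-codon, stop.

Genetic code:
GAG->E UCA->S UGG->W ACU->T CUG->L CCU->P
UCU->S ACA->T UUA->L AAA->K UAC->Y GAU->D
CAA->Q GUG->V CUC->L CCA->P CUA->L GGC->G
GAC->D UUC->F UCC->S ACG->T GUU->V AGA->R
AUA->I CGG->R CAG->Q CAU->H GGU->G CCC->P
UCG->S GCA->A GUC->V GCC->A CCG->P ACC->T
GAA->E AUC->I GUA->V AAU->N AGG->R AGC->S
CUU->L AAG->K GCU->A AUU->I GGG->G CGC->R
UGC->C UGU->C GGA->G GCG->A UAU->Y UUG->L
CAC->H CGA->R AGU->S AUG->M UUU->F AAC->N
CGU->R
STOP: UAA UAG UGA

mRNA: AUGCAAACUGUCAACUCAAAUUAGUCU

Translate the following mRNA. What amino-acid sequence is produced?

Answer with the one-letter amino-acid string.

Answer: MQTVNSN

Derivation:
start AUG at pos 0
pos 0: AUG -> M; peptide=M
pos 3: CAA -> Q; peptide=MQ
pos 6: ACU -> T; peptide=MQT
pos 9: GUC -> V; peptide=MQTV
pos 12: AAC -> N; peptide=MQTVN
pos 15: UCA -> S; peptide=MQTVNS
pos 18: AAU -> N; peptide=MQTVNSN
pos 21: UAG -> STOP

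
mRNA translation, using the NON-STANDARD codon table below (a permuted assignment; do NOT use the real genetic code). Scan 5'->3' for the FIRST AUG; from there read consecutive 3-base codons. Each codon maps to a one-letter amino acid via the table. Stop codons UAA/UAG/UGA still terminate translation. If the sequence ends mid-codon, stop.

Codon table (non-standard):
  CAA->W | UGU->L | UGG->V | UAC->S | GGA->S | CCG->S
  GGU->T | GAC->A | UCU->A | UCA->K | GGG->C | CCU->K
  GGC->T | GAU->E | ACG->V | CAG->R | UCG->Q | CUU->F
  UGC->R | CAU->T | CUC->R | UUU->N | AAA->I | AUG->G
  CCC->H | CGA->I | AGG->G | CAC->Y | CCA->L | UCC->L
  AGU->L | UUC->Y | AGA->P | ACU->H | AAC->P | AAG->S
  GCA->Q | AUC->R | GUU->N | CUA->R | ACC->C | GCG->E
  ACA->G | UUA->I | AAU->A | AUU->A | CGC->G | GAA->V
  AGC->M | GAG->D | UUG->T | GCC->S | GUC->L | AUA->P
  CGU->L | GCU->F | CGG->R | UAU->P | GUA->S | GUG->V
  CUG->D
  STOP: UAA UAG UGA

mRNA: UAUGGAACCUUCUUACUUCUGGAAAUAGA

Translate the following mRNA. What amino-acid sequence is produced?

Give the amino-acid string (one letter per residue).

Answer: GVKASYVI

Derivation:
start AUG at pos 1
pos 1: AUG -> G; peptide=G
pos 4: GAA -> V; peptide=GV
pos 7: CCU -> K; peptide=GVK
pos 10: UCU -> A; peptide=GVKA
pos 13: UAC -> S; peptide=GVKAS
pos 16: UUC -> Y; peptide=GVKASY
pos 19: UGG -> V; peptide=GVKASYV
pos 22: AAA -> I; peptide=GVKASYVI
pos 25: UAG -> STOP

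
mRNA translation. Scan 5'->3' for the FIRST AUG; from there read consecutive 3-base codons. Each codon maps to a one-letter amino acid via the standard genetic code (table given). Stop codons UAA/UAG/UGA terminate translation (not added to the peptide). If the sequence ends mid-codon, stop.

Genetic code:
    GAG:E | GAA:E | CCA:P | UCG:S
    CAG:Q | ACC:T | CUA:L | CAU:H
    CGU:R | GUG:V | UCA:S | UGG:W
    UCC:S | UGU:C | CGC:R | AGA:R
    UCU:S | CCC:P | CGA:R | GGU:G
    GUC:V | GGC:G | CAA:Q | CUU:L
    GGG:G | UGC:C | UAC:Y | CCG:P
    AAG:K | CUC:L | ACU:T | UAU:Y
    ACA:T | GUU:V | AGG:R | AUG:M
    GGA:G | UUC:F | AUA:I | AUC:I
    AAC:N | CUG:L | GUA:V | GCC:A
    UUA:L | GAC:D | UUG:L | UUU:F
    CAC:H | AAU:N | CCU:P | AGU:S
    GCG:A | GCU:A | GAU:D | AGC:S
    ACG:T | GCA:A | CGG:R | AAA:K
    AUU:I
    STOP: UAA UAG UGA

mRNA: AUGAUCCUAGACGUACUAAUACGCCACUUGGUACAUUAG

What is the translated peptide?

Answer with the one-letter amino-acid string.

start AUG at pos 0
pos 0: AUG -> M; peptide=M
pos 3: AUC -> I; peptide=MI
pos 6: CUA -> L; peptide=MIL
pos 9: GAC -> D; peptide=MILD
pos 12: GUA -> V; peptide=MILDV
pos 15: CUA -> L; peptide=MILDVL
pos 18: AUA -> I; peptide=MILDVLI
pos 21: CGC -> R; peptide=MILDVLIR
pos 24: CAC -> H; peptide=MILDVLIRH
pos 27: UUG -> L; peptide=MILDVLIRHL
pos 30: GUA -> V; peptide=MILDVLIRHLV
pos 33: CAU -> H; peptide=MILDVLIRHLVH
pos 36: UAG -> STOP

Answer: MILDVLIRHLVH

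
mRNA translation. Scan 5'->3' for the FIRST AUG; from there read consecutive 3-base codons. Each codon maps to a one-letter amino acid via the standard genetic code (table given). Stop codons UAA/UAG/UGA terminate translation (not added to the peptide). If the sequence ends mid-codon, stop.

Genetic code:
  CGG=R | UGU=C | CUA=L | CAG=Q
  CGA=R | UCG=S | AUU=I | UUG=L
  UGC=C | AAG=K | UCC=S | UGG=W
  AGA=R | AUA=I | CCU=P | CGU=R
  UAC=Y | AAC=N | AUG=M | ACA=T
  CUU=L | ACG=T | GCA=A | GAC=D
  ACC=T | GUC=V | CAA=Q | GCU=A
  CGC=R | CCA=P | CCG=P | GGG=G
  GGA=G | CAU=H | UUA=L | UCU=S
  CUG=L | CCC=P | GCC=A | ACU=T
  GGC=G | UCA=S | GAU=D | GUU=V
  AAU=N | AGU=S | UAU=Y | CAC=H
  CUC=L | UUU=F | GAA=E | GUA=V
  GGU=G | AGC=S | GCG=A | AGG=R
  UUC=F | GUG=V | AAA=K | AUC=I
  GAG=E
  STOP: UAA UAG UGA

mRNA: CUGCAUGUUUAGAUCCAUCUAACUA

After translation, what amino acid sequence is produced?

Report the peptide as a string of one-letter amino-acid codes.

start AUG at pos 4
pos 4: AUG -> M; peptide=M
pos 7: UUU -> F; peptide=MF
pos 10: AGA -> R; peptide=MFR
pos 13: UCC -> S; peptide=MFRS
pos 16: AUC -> I; peptide=MFRSI
pos 19: UAA -> STOP

Answer: MFRSI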